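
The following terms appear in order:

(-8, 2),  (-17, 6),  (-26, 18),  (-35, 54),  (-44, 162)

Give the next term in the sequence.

(-53, 486)

First component: −9 each step, so -8, -17, -26, -35, -44 → -53.
For the second component, ×3 each step: 2, 6, 18, 54, 162 → 486.
So the next term is (-53, 486).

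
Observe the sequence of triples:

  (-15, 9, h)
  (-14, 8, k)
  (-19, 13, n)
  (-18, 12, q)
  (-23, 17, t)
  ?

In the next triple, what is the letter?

w

First entry: -15, -14, -19, -18, -23 → -22 (alternating steps +1, −5, +1, −5, …).
Second entry: together with the first entry always sums to -6, so 9, 8, 13, 12, 17 → 16.
Letter: letters move forward 3 places in the alphabet, so h, k, n, q, t → w.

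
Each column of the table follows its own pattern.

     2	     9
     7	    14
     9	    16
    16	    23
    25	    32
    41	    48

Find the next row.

First component: each term is the sum of the two before it, so 2, 7, 9, 16, 25, 41 → 66.
For the second component, always 7 more than the first component: 9, 14, 16, 23, 32, 48 → 73.
Putting it together: 66  73.

66  73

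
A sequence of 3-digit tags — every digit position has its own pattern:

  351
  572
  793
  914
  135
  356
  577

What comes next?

798

First digit: +2 each step, mod 10, so 3, 5, 7, 9, 1, 3, 5 → 7.
Second digit: +2 each step, mod 10; 5, 7, 9, 1, 3, 5, 7 → 9.
Third digit: +1 each step, mod 10, so 1, 2, 3, 4, 5, 6, 7 → 8.
Putting it together: 798.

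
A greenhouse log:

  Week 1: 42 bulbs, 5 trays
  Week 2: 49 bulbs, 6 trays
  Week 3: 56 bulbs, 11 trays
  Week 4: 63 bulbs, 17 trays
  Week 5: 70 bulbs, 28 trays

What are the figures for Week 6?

77 bulbs, 45 trays

Bulbs: +7 each step; 42, 49, 56, 63, 70 → 77.
Trays: each term is the sum of the two before it, so 5, 6, 11, 17, 28 → 45.
So the next line is 77 bulbs, 45 trays.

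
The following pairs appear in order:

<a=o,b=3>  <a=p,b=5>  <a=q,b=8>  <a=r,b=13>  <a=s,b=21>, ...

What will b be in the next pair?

B: each term is the sum of the two before it; 3, 5, 8, 13, 21 → 34.

34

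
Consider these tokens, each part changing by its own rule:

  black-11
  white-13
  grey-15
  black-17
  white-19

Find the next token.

grey-21

Shade — repeats black → white → grey: black, white, grey, black, white → grey.
Second component: 11, 13, 15, 17, 19 → 21 (+2 each step).
Combining the parts gives grey-21.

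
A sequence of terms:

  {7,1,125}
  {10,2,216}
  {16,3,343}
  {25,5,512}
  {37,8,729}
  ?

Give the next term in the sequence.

{52,13,1000}

First part — differences are 3, 6, 9, … (increasing by 3 each time): 7, 10, 16, 25, 37 → 52.
For the second part, each term is the sum of the two before it: 1, 2, 3, 5, 8 → 13.
Third part: perfect cubes: 5³, 6³, 7³, …, so 125, 216, 343, 512, 729 → 1000.
Putting it together: {52,13,1000}.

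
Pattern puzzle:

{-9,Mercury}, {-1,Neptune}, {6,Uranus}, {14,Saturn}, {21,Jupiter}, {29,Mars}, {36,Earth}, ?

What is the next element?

{44,Venus}

First coordinate: -9, -1, 6, 14, 21, 29, 36 → 44 (alternating steps +8, +7, +8, +7, …).
For the planet, runs backward through the planets Mercury→Neptune: Mercury, Neptune, Uranus, Saturn, Jupiter, Mars, Earth → Venus.
Putting it together: {44,Venus}.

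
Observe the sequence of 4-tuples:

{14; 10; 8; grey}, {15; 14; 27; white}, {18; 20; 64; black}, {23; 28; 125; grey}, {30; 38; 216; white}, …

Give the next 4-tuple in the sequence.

{39; 50; 343; black}

First component — differences are 1, 3, 5, … (increasing by 2 each time): 14, 15, 18, 23, 30 → 39.
For the second component, differences are 4, 6, 8, … (increasing by 2 each time): 10, 14, 20, 28, 38 → 50.
Third component: 8, 27, 64, 125, 216 → 343 (perfect cubes: 2³, 3³, 4³, …).
Shade: repeats grey → white → black, so grey, white, black, grey, white → black.
Combining the parts gives {39; 50; 343; black}.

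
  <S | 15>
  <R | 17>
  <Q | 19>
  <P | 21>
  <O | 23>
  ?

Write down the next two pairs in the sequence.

Letter goes S, R, Q, P, O → N → M (letters move back 1 place in the alphabet).
Second part — +2 each step: 15, 17, 19, 21, 23 → 25 → 27.
So the next two pairs are <N | 25> and <M | 27>.

<N | 25>, <M | 27>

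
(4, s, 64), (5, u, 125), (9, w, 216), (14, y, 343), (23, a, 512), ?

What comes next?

(37, c, 729)

First part: each term is the sum of the two before it, so 4, 5, 9, 14, 23 → 37.
Letter: letters move forward 2 places in the alphabet, wrapping Z→A; s, u, w, y, a → c.
Third part: perfect cubes: 4³, 5³, 6³, …, so 64, 125, 216, 343, 512 → 729.
Combining the parts gives (37, c, 729).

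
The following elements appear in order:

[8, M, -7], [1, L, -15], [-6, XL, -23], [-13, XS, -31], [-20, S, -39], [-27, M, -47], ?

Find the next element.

[-34, L, -55]

First value: −7 each step; 8, 1, -6, -13, -20, -27 → -34.
Size goes M, L, XL, XS, S, M → L (repeats M → L → XL → XS → S).
Third value goes -7, -15, -23, -31, -39, -47 → -55 (−8 each step).
Putting it together: [-34, L, -55].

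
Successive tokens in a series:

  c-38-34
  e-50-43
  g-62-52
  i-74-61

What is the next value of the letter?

Letter goes c, e, g, i → k (letters move forward 2 places in the alphabet).

k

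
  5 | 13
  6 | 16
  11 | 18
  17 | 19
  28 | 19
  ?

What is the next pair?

45 | 18

First value goes 5, 6, 11, 17, 28 → 45 (each term is the sum of the two before it).
Second value goes 13, 16, 18, 19, 19 → 18 (differences are 3, 2, 1, … (decreasing by 1 each time)).
Putting it together: 45 | 18.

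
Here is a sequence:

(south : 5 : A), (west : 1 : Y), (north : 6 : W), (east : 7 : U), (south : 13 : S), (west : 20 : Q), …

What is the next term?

(north : 33 : O)

Direction: south, west, north, east, south, west → north (repeats south → west → north → east).
Second entry: each term is the sum of the two before it; 5, 1, 6, 7, 13, 20 → 33.
Letter: letters move back 2 places in the alphabet, wrapping A→Z; A, Y, W, U, S, Q → O.
So the next term is (north : 33 : O).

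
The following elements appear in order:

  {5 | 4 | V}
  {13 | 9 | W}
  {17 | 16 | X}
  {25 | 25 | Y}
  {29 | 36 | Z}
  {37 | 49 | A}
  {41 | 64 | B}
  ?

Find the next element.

First slot goes 5, 13, 17, 25, 29, 37, 41 → 49 (alternating steps +8, +4, +8, +4, …).
For the second slot, perfect squares: 2², 3², 4², …: 4, 9, 16, 25, 36, 49, 64 → 81.
Letter — letters move forward 1 place in the alphabet, wrapping Z→A: V, W, X, Y, Z, A, B → C.
So the next element is {49 | 81 | C}.

{49 | 81 | C}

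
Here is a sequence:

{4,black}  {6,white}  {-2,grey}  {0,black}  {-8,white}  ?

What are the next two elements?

For the first entry, alternating steps +2, −8, +2, −8, …: 4, 6, -2, 0, -8 → -6 → -14.
For the shade, repeats black → white → grey: black, white, grey, black, white → grey → black.
So the next two elements are {-6,grey} and {-14,black}.

{-6,grey}, {-14,black}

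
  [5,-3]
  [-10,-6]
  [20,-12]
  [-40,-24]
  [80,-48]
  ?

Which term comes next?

[-160,-96]

First component: ×(-2) each step; 5, -10, 20, -40, 80 → -160.
Second component: -3, -6, -12, -24, -48 → -96 (×2 each step).
Putting it together: [-160,-96].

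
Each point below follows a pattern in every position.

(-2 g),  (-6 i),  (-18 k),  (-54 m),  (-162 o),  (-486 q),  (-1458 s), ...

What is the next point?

First component: -2, -6, -18, -54, -162, -486, -1458 → -4374 (×3 each step).
Letter: letters move forward 2 places in the alphabet, so g, i, k, m, o, q, s → u.
Combining the parts gives (-4374 u).

(-4374 u)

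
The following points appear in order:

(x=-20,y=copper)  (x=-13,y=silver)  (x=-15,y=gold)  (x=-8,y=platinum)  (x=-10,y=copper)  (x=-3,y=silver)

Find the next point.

(x=-5,y=gold)

X: -20, -13, -15, -8, -10, -3 → -5 (alternating steps +7, −2, +7, −2, …).
Y goes copper, silver, gold, platinum, copper, silver → gold (repeats copper → silver → gold → platinum).
Combining the parts gives (x=-5,y=gold).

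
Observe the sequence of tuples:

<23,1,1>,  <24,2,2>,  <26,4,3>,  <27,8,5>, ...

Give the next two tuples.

First value: alternating steps +1, +2, +1, +2, …, so 23, 24, 26, 27 → 29 → 30.
Second value — ×2 each step: 1, 2, 4, 8 → 16 → 32.
Third value: 1, 2, 3, 5 → 8 → 13 (each term is the sum of the two before it).
So the next two tuples are <29,16,8> and <30,32,13>.

<29,16,8>, <30,32,13>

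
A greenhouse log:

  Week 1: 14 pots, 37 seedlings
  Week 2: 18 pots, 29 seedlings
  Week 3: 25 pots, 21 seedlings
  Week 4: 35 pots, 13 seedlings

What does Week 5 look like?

Pots goes 14, 18, 25, 35 → 48 (differences are 4, 7, 10, … (increasing by 3 each time)).
For the seedlings, −8 each step: 37, 29, 21, 13 → 5.
Putting it together: 48 pots, 5 seedlings.

48 pots, 5 seedlings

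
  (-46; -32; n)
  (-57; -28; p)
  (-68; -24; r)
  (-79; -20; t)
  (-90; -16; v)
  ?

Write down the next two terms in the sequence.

(-101; -12; x), (-112; -8; z)

First part: −11 each step; -46, -57, -68, -79, -90 → -101 → -112.
Second part: +4 each step, so -32, -28, -24, -20, -16 → -12 → -8.
Letter — letters move forward 2 places in the alphabet: n, p, r, t, v → x → z.
So the next two terms are (-101; -12; x) and (-112; -8; z).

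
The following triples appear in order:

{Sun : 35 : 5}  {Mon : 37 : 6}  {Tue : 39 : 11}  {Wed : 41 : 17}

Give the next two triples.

Day: runs through the weekdays Mon→Sun, so Sun, Mon, Tue, Wed → Thu → Fri.
Second component goes 35, 37, 39, 41 → 43 → 45 (+2 each step).
Third component — each term is the sum of the two before it: 5, 6, 11, 17 → 28 → 45.
Putting the parts together: {Thu : 43 : 28} and then {Fri : 45 : 45}.

{Thu : 43 : 28}, {Fri : 45 : 45}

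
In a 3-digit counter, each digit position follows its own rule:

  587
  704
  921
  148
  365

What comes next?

582

First digit goes 5, 7, 9, 1, 3 → 5 (+2 each step, mod 10).
Second digit: +2 each step, mod 10; 8, 0, 2, 4, 6 → 8.
For the third digit, −3 each step, mod 10: 7, 4, 1, 8, 5 → 2.
So the next token is 582.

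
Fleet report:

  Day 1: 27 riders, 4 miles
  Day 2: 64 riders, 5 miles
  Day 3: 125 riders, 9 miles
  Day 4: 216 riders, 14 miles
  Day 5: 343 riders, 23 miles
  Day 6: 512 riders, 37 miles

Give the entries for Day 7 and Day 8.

729 riders, 60 miles; 1000 riders, 97 miles

Riders: 27, 64, 125, 216, 343, 512 → 729 → 1000 (perfect cubes: 3³, 4³, 5³, …).
Miles — each term is the sum of the two before it: 4, 5, 9, 14, 23, 37 → 60 → 97.
Putting the parts together: 729 riders, 60 miles and then 1000 riders, 97 miles.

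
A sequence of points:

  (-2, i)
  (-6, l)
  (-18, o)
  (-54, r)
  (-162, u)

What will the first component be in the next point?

First component goes -2, -6, -18, -54, -162 → -486 (×3 each step).

-486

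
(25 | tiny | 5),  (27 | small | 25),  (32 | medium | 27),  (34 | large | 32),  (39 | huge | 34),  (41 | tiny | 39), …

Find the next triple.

(46 | small | 41)

First value: 25, 27, 32, 34, 39, 41 → 46 (alternating steps +2, +5, +2, +5, …).
Size: repeats tiny → small → medium → large → huge; tiny, small, medium, large, huge, tiny → small.
Third value: 5, 25, 27, 32, 34, 39 → 41 (always the previous value of the first value).
So the next triple is (46 | small | 41).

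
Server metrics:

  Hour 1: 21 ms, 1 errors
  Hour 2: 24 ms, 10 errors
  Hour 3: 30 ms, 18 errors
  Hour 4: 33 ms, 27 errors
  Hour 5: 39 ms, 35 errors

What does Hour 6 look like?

Ms: 21, 24, 30, 33, 39 → 42 (alternating steps +3, +6, +3, +6, …).
For the errors, alternating steps +9, +8, +9, +8, …: 1, 10, 18, 27, 35 → 44.
So the next row is 42 ms, 44 errors.

42 ms, 44 errors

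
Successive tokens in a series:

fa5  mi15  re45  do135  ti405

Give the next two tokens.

Note — runs backward through the solfège scale do→ti: fa, mi, re, do, ti → la → sol.
Second component: 5, 15, 45, 135, 405 → 1215 → 3645 (×3 each step).
Putting the parts together: la1215 and then sol3645.

la1215 then sol3645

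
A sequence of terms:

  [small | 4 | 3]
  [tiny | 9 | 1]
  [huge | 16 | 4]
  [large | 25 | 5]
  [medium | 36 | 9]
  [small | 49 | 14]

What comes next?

[tiny | 64 | 23]

Size: repeats small → tiny → huge → large → medium; small, tiny, huge, large, medium, small → tiny.
Second part: perfect squares: 2², 3², 4², …; 4, 9, 16, 25, 36, 49 → 64.
Third part — each term is the sum of the two before it: 3, 1, 4, 5, 9, 14 → 23.
Combining the parts gives [tiny | 64 | 23].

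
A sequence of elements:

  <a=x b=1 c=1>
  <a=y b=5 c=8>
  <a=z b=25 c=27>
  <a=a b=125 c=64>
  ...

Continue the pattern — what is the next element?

A: letters move forward 1 place in the alphabet, wrapping Z→A, so x, y, z, a → b.
B: ×5 each step, so 1, 5, 25, 125 → 625.
C: perfect cubes: 1³, 2³, 3³, …; 1, 8, 27, 64 → 125.
So the next element is <a=b b=625 c=125>.

<a=b b=625 c=125>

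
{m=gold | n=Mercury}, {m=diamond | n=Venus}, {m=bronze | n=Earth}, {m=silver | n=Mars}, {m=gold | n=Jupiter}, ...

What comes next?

M — repeats gold → diamond → bronze → silver: gold, diamond, bronze, silver, gold → diamond.
N: runs through the planets Mercury→Neptune; Mercury, Venus, Earth, Mars, Jupiter → Saturn.
So the next element is {m=diamond | n=Saturn}.

{m=diamond | n=Saturn}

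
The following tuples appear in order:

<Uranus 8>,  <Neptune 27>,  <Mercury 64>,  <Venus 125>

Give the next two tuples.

<Earth 216>, <Mars 343>

For the planet, runs through the planets Mercury→Neptune: Uranus, Neptune, Mercury, Venus → Earth → Mars.
Second value: perfect cubes: 2³, 3³, 4³, …; 8, 27, 64, 125 → 216 → 343.
Putting the parts together: <Earth 216> and then <Mars 343>.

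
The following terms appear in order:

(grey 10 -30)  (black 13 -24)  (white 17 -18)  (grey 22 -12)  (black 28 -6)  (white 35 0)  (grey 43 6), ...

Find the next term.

(black 52 12)

For the shade, repeats grey → black → white: grey, black, white, grey, black, white, grey → black.
Second value: differences are 3, 4, 5, … (increasing by 1 each time); 10, 13, 17, 22, 28, 35, 43 → 52.
Third value: -30, -24, -18, -12, -6, 0, 6 → 12 (+6 each step).
Combining the parts gives (black 52 12).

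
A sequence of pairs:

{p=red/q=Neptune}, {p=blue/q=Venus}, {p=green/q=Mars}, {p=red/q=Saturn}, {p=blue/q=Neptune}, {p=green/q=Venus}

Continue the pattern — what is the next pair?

P: repeats red → blue → green, so red, blue, green, red, blue, green → red.
Q: repeats Neptune → Venus → Mars → Saturn; Neptune, Venus, Mars, Saturn, Neptune, Venus → Mars.
Putting it together: {p=red/q=Mars}.

{p=red/q=Mars}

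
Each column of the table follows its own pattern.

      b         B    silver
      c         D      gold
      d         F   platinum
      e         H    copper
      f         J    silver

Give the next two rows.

For the first letter, letters move forward 1 place in the alphabet: b, c, d, e, f → g → h.
Second letter: letters move forward 2 places in the alphabet; B, D, F, H, J → L → N.
Metal goes silver, gold, platinum, copper, silver → gold → platinum (repeats silver → gold → platinum → copper).
So the next two rows are g  L  gold and h  N  platinum.

g  L  gold; h  N  platinum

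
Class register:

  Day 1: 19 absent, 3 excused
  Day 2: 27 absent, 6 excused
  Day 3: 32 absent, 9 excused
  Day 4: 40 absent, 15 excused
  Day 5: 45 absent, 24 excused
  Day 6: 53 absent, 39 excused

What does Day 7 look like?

Absent: 19, 27, 32, 40, 45, 53 → 58 (alternating steps +8, +5, +8, +5, …).
Excused: 3, 6, 9, 15, 24, 39 → 63 (each term is the sum of the two before it).
So the next line is 58 absent, 63 excused.

58 absent, 63 excused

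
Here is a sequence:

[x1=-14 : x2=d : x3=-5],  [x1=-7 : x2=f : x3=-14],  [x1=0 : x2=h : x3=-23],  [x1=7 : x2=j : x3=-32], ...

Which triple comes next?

[x1=14 : x2=l : x3=-41]

X1 goes -14, -7, 0, 7 → 14 (+7 each step).
X2 goes d, f, h, j → l (letters move forward 2 places in the alphabet).
For the x3, −9 each step: -5, -14, -23, -32 → -41.
Putting it together: [x1=14 : x2=l : x3=-41].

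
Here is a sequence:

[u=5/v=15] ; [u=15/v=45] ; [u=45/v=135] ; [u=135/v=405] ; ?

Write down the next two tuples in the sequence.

[u=405/v=1215], [u=1215/v=3645]

U: ×3 each step, so 5, 15, 45, 135 → 405 → 1215.
V: 15, 45, 135, 405 → 1215 → 3645 (always 3 × the u).
Putting the parts together: [u=405/v=1215] and then [u=1215/v=3645].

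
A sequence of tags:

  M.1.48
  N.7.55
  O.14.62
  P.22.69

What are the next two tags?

Q.31.76 then R.41.83

Letter — letters move forward 1 place in the alphabet: M, N, O, P → Q → R.
Second component: differences are 6, 7, 8, … (increasing by 1 each time); 1, 7, 14, 22 → 31 → 41.
Third component goes 48, 55, 62, 69 → 76 → 83 (+7 each step).
So the next two tags are Q.31.76 and R.41.83.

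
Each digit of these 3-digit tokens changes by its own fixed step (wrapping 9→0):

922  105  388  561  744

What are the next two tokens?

927, 100

First digit: +2 each step, mod 10, so 9, 1, 3, 5, 7 → 9 → 1.
Second digit: 2, 0, 8, 6, 4 → 2 → 0 (−2 each step, mod 10).
Third digit: 2, 5, 8, 1, 4 → 7 → 0 (+3 each step, mod 10).
So the next two tokens are 927 and 100.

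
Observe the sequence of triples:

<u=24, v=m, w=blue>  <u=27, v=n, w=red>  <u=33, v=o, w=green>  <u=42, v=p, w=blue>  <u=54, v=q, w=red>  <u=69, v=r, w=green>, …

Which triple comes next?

U: 24, 27, 33, 42, 54, 69 → 87 (differences are 3, 6, 9, … (increasing by 3 each time)).
V — letters move forward 1 place in the alphabet: m, n, o, p, q, r → s.
W goes blue, red, green, blue, red, green → blue (repeats blue → red → green).
Putting it together: <u=87, v=s, w=blue>.

<u=87, v=s, w=blue>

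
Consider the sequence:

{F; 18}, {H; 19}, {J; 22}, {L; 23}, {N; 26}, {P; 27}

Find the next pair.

Letter: letters move forward 2 places in the alphabet; F, H, J, L, N, P → R.
For the second component, alternating steps +1, +3, +1, +3, …: 18, 19, 22, 23, 26, 27 → 30.
Putting it together: {R; 30}.

{R; 30}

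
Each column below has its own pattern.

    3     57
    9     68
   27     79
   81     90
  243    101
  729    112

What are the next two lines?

First component — ×3 each step: 3, 9, 27, 81, 243, 729 → 2187 → 6561.
Second component: +11 each step; 57, 68, 79, 90, 101, 112 → 123 → 134.
Putting the parts together: 2187  123 and then 6561  134.

2187  123; 6561  134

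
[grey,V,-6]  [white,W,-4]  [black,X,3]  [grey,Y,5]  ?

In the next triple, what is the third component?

Shade: repeats grey → white → black; grey, white, black, grey → white.
Letter: V, W, X, Y → Z (letters move forward 1 place in the alphabet).
Third component: alternating steps +2, +7, +2, +7, …, so -6, -4, 3, 5 → 12.

12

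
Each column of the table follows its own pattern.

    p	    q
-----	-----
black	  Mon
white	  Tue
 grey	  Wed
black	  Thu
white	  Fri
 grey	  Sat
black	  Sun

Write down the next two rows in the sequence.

white  Mon; grey  Tue

Column p: repeats black → white → grey, so black, white, grey, black, white, grey, black → white → grey.
Column q goes Mon, Tue, Wed, Thu, Fri, Sat, Sun → Mon → Tue (runs through the weekdays Mon→Sun).
So the next two rows are white  Mon and grey  Tue.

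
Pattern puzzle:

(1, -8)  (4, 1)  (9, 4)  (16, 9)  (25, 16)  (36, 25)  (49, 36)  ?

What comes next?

(64, 49)

For the first slot, perfect squares: 1², 2², 3², …: 1, 4, 9, 16, 25, 36, 49 → 64.
Second slot: -8, 1, 4, 9, 16, 25, 36 → 49 (always the previous value of the first slot).
So the next term is (64, 49).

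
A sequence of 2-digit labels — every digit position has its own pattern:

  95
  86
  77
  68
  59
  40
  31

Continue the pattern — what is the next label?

First digit: 9, 8, 7, 6, 5, 4, 3 → 2 (−1 each step, mod 10).
Second digit: +1 each step, mod 10, so 5, 6, 7, 8, 9, 0, 1 → 2.
Putting it together: 22.

22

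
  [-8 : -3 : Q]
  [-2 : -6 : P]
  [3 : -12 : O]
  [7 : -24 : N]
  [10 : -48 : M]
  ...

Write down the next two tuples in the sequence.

[12 : -96 : L], [13 : -192 : K]

First entry: differences are 6, 5, 4, … (decreasing by 1 each time), so -8, -2, 3, 7, 10 → 12 → 13.
Second entry: ×2 each step; -3, -6, -12, -24, -48 → -96 → -192.
Letter: Q, P, O, N, M → L → K (letters move back 1 place in the alphabet).
Putting the parts together: [12 : -96 : L] and then [13 : -192 : K].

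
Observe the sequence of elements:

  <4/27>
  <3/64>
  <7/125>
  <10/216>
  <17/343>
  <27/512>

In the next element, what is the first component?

44

First component: each term is the sum of the two before it; 4, 3, 7, 10, 17, 27 → 44.
Second component: perfect cubes: 3³, 4³, 5³, …, so 27, 64, 125, 216, 343, 512 → 729.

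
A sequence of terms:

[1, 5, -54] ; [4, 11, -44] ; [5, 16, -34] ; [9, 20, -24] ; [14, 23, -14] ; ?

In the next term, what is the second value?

Second value: 5, 11, 16, 20, 23 → 25 (differences are 6, 5, 4, … (decreasing by 1 each time)).

25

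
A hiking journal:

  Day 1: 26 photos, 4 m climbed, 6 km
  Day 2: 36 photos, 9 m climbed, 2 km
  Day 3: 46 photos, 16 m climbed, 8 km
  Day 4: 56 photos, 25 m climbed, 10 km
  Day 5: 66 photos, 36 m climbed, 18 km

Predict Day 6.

76 photos, 49 m climbed, 28 km

Photos — +10 each step: 26, 36, 46, 56, 66 → 76.
M climbed: differences are 5, 7, 9, … (increasing by 2 each time), so 4, 9, 16, 25, 36 → 49.
Km — each term is the sum of the two before it: 6, 2, 8, 10, 18 → 28.
Combining the parts gives 76 photos, 49 m climbed, 28 km.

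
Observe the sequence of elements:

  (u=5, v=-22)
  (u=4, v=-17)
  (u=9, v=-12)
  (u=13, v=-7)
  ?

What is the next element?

U: each term is the sum of the two before it, so 5, 4, 9, 13 → 22.
V: +5 each step; -22, -17, -12, -7 → -2.
Combining the parts gives (u=22, v=-2).

(u=22, v=-2)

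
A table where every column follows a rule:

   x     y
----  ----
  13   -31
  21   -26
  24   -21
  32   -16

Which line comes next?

35  -11

Column x: 13, 21, 24, 32 → 35 (alternating steps +8, +3, +8, +3, …).
Column y: -31, -26, -21, -16 → -11 (+5 each step).
Putting it together: 35  -11.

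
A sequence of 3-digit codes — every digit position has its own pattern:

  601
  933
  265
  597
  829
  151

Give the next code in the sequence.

First digit goes 6, 9, 2, 5, 8, 1 → 4 (+3 each step, mod 10).
Second digit — +3 each step, mod 10: 0, 3, 6, 9, 2, 5 → 8.
Third digit: +2 each step, mod 10, so 1, 3, 5, 7, 9, 1 → 3.
So the next code is 483.

483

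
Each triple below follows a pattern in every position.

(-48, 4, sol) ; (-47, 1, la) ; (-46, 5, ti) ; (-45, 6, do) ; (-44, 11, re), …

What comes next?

(-43, 17, mi)

First slot — +1 each step: -48, -47, -46, -45, -44 → -43.
Second slot: each term is the sum of the two before it; 4, 1, 5, 6, 11 → 17.
Note: runs through the solfège scale do→ti; sol, la, ti, do, re → mi.
Combining the parts gives (-43, 17, mi).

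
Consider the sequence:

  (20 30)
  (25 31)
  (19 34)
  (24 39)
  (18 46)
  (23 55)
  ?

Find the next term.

For the first coordinate, alternating steps +5, −6, +5, −6, …: 20, 25, 19, 24, 18, 23 → 17.
Second coordinate goes 30, 31, 34, 39, 46, 55 → 66 (differences are 1, 3, 5, … (increasing by 2 each time)).
So the next term is (17 66).

(17 66)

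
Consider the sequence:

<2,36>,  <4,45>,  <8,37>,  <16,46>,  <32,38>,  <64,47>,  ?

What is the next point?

For the first part, ×2 each step: 2, 4, 8, 16, 32, 64 → 128.
Second part: 36, 45, 37, 46, 38, 47 → 39 (alternating steps +9, −8, +9, −8, …).
Combining the parts gives <128,39>.

<128,39>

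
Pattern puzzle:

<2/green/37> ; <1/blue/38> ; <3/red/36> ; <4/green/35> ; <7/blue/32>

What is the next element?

First entry goes 2, 1, 3, 4, 7 → 11 (each term is the sum of the two before it).
Colour: green, blue, red, green, blue → red (repeats green → blue → red).
Third entry: together with the first entry always sums to 39; 37, 38, 36, 35, 32 → 28.
Combining the parts gives <11/red/28>.

<11/red/28>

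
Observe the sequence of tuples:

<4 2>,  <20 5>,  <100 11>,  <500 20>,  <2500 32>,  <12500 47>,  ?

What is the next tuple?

<62500 65>

First entry: ×5 each step, so 4, 20, 100, 500, 2500, 12500 → 62500.
Second entry: differences are 3, 6, 9, … (increasing by 3 each time); 2, 5, 11, 20, 32, 47 → 65.
So the next tuple is <62500 65>.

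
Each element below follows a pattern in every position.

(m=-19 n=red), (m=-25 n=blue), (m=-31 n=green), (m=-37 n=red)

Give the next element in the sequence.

(m=-43 n=blue)

For the m, −6 each step: -19, -25, -31, -37 → -43.
N: repeats red → blue → green, so red, blue, green, red → blue.
Combining the parts gives (m=-43 n=blue).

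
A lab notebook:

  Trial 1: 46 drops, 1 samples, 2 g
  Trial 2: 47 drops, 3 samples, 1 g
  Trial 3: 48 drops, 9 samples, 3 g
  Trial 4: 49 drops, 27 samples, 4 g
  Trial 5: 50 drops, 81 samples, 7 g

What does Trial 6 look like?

51 drops, 243 samples, 11 g

Drops: 46, 47, 48, 49, 50 → 51 (+1 each step).
Samples: ×3 each step; 1, 3, 9, 27, 81 → 243.
G: each term is the sum of the two before it, so 2, 1, 3, 4, 7 → 11.
Combining the parts gives 51 drops, 243 samples, 11 g.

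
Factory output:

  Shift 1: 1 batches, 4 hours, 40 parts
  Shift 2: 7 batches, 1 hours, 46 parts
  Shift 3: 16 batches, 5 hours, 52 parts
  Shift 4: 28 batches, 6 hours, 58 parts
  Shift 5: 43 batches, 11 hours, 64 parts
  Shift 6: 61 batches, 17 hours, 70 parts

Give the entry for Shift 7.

Batches — differences are 6, 9, 12, … (increasing by 3 each time): 1, 7, 16, 28, 43, 61 → 82.
Hours: 4, 1, 5, 6, 11, 17 → 28 (each term is the sum of the two before it).
Parts: 40, 46, 52, 58, 64, 70 → 76 (+6 each step).
So the next line is 82 batches, 28 hours, 76 parts.

82 batches, 28 hours, 76 parts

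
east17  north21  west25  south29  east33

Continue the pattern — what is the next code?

Direction goes east, north, west, south, east → north (repeats east → north → west → south).
Second component: +4 each step, so 17, 21, 25, 29, 33 → 37.
So the next code is north37.

north37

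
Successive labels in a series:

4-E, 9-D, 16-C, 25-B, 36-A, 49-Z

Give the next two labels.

64-Y, 81-X

First component: perfect squares: 2², 3², 4², …; 4, 9, 16, 25, 36, 49 → 64 → 81.
Letter: letters move back 1 place in the alphabet, wrapping A→Z, so E, D, C, B, A, Z → Y → X.
So the next two labels are 64-Y and 81-X.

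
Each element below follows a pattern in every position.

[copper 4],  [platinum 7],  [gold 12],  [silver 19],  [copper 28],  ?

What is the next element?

Metal — repeats copper → platinum → gold → silver: copper, platinum, gold, silver, copper → platinum.
Second component: differences are 3, 5, 7, … (increasing by 2 each time), so 4, 7, 12, 19, 28 → 39.
So the next element is [platinum 39].

[platinum 39]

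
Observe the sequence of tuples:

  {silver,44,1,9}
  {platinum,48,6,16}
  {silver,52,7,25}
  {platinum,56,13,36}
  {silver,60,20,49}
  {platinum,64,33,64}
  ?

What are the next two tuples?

{silver,68,53,81}, {platinum,72,86,100}

For the metal, alternates silver ↔ platinum: silver, platinum, silver, platinum, silver, platinum → silver → platinum.
Second component: +4 each step; 44, 48, 52, 56, 60, 64 → 68 → 72.
Third component goes 1, 6, 7, 13, 20, 33 → 53 → 86 (each term is the sum of the two before it).
Fourth component: perfect squares: 3², 4², 5², …; 9, 16, 25, 36, 49, 64 → 81 → 100.
Putting the parts together: {silver,68,53,81} and then {platinum,72,86,100}.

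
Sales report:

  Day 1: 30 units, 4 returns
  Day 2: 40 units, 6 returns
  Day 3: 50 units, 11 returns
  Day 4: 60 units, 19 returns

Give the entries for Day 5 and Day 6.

70 units, 30 returns; 80 units, 44 returns

Units: 30, 40, 50, 60 → 70 → 80 (+10 each step).
Returns: differences are 2, 5, 8, … (increasing by 3 each time), so 4, 6, 11, 19 → 30 → 44.
Putting the parts together: 70 units, 30 returns and then 80 units, 44 returns.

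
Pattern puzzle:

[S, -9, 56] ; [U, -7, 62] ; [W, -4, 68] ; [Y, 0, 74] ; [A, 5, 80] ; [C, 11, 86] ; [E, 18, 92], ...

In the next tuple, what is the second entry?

26

Second entry: -9, -7, -4, 0, 5, 11, 18 → 26 (differences are 2, 3, 4, … (increasing by 1 each time)).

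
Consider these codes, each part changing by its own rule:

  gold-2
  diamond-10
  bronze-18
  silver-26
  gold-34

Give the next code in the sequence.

Rank goes gold, diamond, bronze, silver, gold → diamond (repeats gold → diamond → bronze → silver).
Second component: +8 each step, so 2, 10, 18, 26, 34 → 42.
Putting it together: diamond-42.

diamond-42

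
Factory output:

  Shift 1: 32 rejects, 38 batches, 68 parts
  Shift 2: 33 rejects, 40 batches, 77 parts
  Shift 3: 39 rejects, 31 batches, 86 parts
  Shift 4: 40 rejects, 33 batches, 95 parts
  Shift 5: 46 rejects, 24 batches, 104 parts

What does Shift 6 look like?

Rejects: 32, 33, 39, 40, 46 → 47 (alternating steps +1, +6, +1, +6, …).
For the batches, alternating steps +2, −9, +2, −9, …: 38, 40, 31, 33, 24 → 26.
Parts: 68, 77, 86, 95, 104 → 113 (+9 each step).
So the next record is 47 rejects, 26 batches, 113 parts.

47 rejects, 26 batches, 113 parts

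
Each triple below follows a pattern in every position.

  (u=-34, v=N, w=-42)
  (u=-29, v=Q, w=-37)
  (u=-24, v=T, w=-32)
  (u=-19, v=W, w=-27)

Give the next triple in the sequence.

U: -34, -29, -24, -19 → -14 (+5 each step).
V goes N, Q, T, W → Z (letters move forward 3 places in the alphabet).
W: always 8 less than the u, so -42, -37, -32, -27 → -22.
Combining the parts gives (u=-14, v=Z, w=-22).

(u=-14, v=Z, w=-22)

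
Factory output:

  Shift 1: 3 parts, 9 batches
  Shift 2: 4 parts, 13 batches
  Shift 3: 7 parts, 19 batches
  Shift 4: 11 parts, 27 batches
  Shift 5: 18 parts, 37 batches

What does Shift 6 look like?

29 parts, 49 batches

Parts — each term is the sum of the two before it: 3, 4, 7, 11, 18 → 29.
Batches: differences are 4, 6, 8, … (increasing by 2 each time); 9, 13, 19, 27, 37 → 49.
So the next row is 29 parts, 49 batches.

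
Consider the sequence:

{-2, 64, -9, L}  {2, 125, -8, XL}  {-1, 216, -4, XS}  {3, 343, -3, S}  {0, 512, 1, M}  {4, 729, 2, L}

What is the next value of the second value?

1000

Second value goes 64, 125, 216, 343, 512, 729 → 1000 (perfect cubes: 4³, 5³, 6³, …).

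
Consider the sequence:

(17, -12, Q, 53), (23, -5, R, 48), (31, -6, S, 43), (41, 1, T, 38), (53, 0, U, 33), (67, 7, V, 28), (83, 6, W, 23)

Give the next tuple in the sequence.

(101, 13, X, 18)

First component: 17, 23, 31, 41, 53, 67, 83 → 101 (differences are 6, 8, 10, … (increasing by 2 each time)).
Second component — alternating steps +7, −1, +7, −1, …: -12, -5, -6, 1, 0, 7, 6 → 13.
Letter — letters move forward 1 place in the alphabet: Q, R, S, T, U, V, W → X.
For the fourth component, −5 each step: 53, 48, 43, 38, 33, 28, 23 → 18.
Combining the parts gives (101, 13, X, 18).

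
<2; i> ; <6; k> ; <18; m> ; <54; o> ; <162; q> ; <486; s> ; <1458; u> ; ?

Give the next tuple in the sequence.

<4374; w>

First coordinate: ×3 each step, so 2, 6, 18, 54, 162, 486, 1458 → 4374.
Letter goes i, k, m, o, q, s, u → w (letters move forward 2 places in the alphabet).
Putting it together: <4374; w>.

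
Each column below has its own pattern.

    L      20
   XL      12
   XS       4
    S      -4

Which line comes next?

Size goes L, XL, XS, S → M (runs through clothing sizes XS→XL).
Second component: 20, 12, 4, -4 → -12 (−8 each step).
So the next line is M  -12.

M  -12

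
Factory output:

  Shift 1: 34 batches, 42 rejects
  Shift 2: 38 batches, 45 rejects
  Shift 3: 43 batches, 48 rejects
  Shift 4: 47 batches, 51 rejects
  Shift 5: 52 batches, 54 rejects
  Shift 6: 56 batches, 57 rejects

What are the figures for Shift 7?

For the batches, alternating steps +4, +5, +4, +5, …: 34, 38, 43, 47, 52, 56 → 61.
Rejects: +3 each step; 42, 45, 48, 51, 54, 57 → 60.
So the next line is 61 batches, 60 rejects.

61 batches, 60 rejects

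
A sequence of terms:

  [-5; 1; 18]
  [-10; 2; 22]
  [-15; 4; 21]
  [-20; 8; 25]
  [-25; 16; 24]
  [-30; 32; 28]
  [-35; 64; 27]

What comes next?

First component — −5 each step: -5, -10, -15, -20, -25, -30, -35 → -40.
Second component: 1, 2, 4, 8, 16, 32, 64 → 128 (×2 each step).
Third component: alternating steps +4, −1, +4, −1, …, so 18, 22, 21, 25, 24, 28, 27 → 31.
So the next term is [-40; 128; 31].

[-40; 128; 31]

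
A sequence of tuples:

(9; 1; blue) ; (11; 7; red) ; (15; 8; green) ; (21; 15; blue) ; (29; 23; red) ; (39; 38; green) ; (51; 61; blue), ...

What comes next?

First part: differences are 2, 4, 6, … (increasing by 2 each time), so 9, 11, 15, 21, 29, 39, 51 → 65.
Second part — each term is the sum of the two before it: 1, 7, 8, 15, 23, 38, 61 → 99.
Colour: repeats blue → red → green, so blue, red, green, blue, red, green, blue → red.
Putting it together: (65; 99; red).

(65; 99; red)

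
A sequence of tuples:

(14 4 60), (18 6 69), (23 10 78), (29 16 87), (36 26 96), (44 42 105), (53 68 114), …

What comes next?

First value: differences are 4, 5, 6, … (increasing by 1 each time), so 14, 18, 23, 29, 36, 44, 53 → 63.
Second value goes 4, 6, 10, 16, 26, 42, 68 → 110 (each term is the sum of the two before it).
Third value: +9 each step, so 60, 69, 78, 87, 96, 105, 114 → 123.
So the next tuple is (63 110 123).

(63 110 123)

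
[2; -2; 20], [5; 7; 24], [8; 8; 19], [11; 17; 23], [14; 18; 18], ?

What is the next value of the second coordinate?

27

Second coordinate: alternating steps +9, +1, +9, +1, …, so -2, 7, 8, 17, 18 → 27.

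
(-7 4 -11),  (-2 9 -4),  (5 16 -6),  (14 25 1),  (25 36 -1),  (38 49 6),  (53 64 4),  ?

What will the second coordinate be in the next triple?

81

First coordinate goes -7, -2, 5, 14, 25, 38, 53 → 70 (differences are 5, 7, 9, … (increasing by 2 each time)).
Second coordinate: perfect squares: 2², 3², 4², …, so 4, 9, 16, 25, 36, 49, 64 → 81.
Third coordinate: alternating steps +7, −2, +7, −2, …; -11, -4, -6, 1, -1, 6, 4 → 11.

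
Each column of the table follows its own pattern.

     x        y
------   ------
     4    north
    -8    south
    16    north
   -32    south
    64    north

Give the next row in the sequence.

-128  south

Column x goes 4, -8, 16, -32, 64 → -128 (×(-2) each step).
Column y: alternates north ↔ south; north, south, north, south, north → south.
Putting it together: -128  south.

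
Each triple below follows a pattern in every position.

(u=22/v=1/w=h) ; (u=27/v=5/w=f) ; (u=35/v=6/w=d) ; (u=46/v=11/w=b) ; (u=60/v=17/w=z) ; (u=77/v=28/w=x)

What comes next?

(u=97/v=45/w=v)

U: 22, 27, 35, 46, 60, 77 → 97 (differences are 5, 8, 11, … (increasing by 3 each time)).
V goes 1, 5, 6, 11, 17, 28 → 45 (each term is the sum of the two before it).
W: letters move back 2 places in the alphabet, wrapping A→Z; h, f, d, b, z, x → v.
Combining the parts gives (u=97/v=45/w=v).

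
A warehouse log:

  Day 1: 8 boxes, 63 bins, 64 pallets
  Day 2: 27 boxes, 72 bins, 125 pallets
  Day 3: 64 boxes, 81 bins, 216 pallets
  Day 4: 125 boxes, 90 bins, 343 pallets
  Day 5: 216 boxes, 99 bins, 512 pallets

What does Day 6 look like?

For the boxes, perfect cubes: 2³, 3³, 4³, …: 8, 27, 64, 125, 216 → 343.
Bins — +9 each step: 63, 72, 81, 90, 99 → 108.
Pallets — perfect cubes: 4³, 5³, 6³, …: 64, 125, 216, 343, 512 → 729.
Putting it together: 343 boxes, 108 bins, 729 pallets.

343 boxes, 108 bins, 729 pallets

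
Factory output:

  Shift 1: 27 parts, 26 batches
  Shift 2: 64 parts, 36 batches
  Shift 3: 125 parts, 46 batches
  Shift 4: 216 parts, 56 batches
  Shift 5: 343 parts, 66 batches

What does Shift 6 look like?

Parts: perfect cubes: 3³, 4³, 5³, …, so 27, 64, 125, 216, 343 → 512.
For the batches, +10 each step: 26, 36, 46, 56, 66 → 76.
Putting it together: 512 parts, 76 batches.

512 parts, 76 batches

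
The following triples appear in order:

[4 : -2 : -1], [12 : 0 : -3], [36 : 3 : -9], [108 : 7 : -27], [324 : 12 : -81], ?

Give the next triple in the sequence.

[972 : 18 : -243]

First slot goes 4, 12, 36, 108, 324 → 972 (×3 each step).
Second slot goes -2, 0, 3, 7, 12 → 18 (differences are 2, 3, 4, … (increasing by 1 each time)).
Third slot: ×3 each step, so -1, -3, -9, -27, -81 → -243.
Combining the parts gives [972 : 18 : -243].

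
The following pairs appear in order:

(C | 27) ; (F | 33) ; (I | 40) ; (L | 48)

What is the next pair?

(O | 57)

For the letter, letters move forward 3 places in the alphabet: C, F, I, L → O.
Second value goes 27, 33, 40, 48 → 57 (differences are 6, 7, 8, … (increasing by 1 each time)).
So the next pair is (O | 57).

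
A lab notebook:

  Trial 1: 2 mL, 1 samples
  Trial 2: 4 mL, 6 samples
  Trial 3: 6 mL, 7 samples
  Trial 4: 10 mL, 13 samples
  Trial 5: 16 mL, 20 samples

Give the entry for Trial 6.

26 mL, 33 samples

ML: each term is the sum of the two before it; 2, 4, 6, 10, 16 → 26.
Samples goes 1, 6, 7, 13, 20 → 33 (each term is the sum of the two before it).
Putting it together: 26 mL, 33 samples.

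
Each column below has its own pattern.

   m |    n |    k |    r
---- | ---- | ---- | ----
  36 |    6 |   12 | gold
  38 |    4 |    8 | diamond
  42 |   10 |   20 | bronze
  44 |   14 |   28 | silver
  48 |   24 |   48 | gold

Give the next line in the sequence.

Column m: alternating steps +2, +4, +2, +4, …, so 36, 38, 42, 44, 48 → 50.
Column n: 6, 4, 10, 14, 24 → 38 (each term is the sum of the two before it).
Column k — always 2 × the column n: 12, 8, 20, 28, 48 → 76.
Column r — repeats gold → diamond → bronze → silver: gold, diamond, bronze, silver, gold → diamond.
So the next line is 50  38  76  diamond.

50  38  76  diamond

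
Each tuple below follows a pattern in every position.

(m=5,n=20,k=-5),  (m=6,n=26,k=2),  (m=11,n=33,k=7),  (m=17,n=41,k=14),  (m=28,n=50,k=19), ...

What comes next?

M: 5, 6, 11, 17, 28 → 45 (each term is the sum of the two before it).
N — differences are 6, 7, 8, … (increasing by 1 each time): 20, 26, 33, 41, 50 → 60.
K: alternating steps +7, +5, +7, +5, …; -5, 2, 7, 14, 19 → 26.
Combining the parts gives (m=45,n=60,k=26).

(m=45,n=60,k=26)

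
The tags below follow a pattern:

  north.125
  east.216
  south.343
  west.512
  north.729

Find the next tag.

east.1000

Direction: repeats north → east → south → west, so north, east, south, west, north → east.
Second component: perfect cubes: 5³, 6³, 7³, …, so 125, 216, 343, 512, 729 → 1000.
So the next tag is east.1000.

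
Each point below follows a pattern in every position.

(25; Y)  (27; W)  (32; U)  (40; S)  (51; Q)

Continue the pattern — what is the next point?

(65; O)

First part — differences are 2, 5, 8, … (increasing by 3 each time): 25, 27, 32, 40, 51 → 65.
Letter: letters move back 2 places in the alphabet; Y, W, U, S, Q → O.
Putting it together: (65; O).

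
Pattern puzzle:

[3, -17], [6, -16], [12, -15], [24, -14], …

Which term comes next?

[48, -13]

First coordinate: 3, 6, 12, 24 → 48 (×2 each step).
Second coordinate: -17, -16, -15, -14 → -13 (+1 each step).
Combining the parts gives [48, -13].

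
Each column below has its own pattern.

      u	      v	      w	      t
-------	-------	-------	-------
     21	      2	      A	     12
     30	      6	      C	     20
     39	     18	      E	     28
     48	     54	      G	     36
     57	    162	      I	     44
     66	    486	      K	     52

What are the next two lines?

75  1458  M  60; 84  4374  O  68

For the column u, +9 each step: 21, 30, 39, 48, 57, 66 → 75 → 84.
Column v goes 2, 6, 18, 54, 162, 486 → 1458 → 4374 (×3 each step).
For the column w, letters move forward 2 places in the alphabet: A, C, E, G, I, K → M → O.
Column t: +8 each step, so 12, 20, 28, 36, 44, 52 → 60 → 68.
Putting the parts together: 75  1458  M  60 and then 84  4374  O  68.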